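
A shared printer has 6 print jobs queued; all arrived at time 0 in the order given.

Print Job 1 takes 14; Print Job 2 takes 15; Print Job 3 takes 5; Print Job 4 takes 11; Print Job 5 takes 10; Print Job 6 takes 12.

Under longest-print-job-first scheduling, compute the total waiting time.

199

LPT (decreasing processing time): Print Job 2 Print Job 1 Print Job 6 Print Job 4 Print Job 5 Print Job 3.
Print Job 2: waits 0, runs 0→15
Print Job 1: waits 15, runs 15→29
Print Job 6: waits 29, runs 29→41
Print Job 4: waits 41, runs 41→52
Print Job 5: waits 52, runs 52→62
Print Job 3: waits 62, runs 62→67
Sum = 0+15+29+41+52+62 = 199.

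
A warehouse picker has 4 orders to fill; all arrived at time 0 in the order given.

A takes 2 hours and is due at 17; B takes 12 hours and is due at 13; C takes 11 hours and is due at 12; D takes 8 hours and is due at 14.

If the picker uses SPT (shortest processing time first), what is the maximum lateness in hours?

SPT (increasing processing time): A D C B.
A: 0→2, due 17, lateness -15
D: 2→10, due 14, lateness -4
C: 10→21, due 12, lateness 9
B: 21→33, due 13, lateness 20
Maximum = 20.

20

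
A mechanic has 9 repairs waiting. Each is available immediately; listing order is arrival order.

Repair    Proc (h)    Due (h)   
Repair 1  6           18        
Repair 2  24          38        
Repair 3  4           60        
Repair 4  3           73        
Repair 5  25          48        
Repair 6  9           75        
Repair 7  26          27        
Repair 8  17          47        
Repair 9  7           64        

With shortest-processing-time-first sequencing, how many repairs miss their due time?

SPT (increasing processing time): Repair 4 Repair 3 Repair 1 Repair 9 Repair 6 Repair 8 Repair 2 Repair 5 Repair 7.
Repair 4: 0→3, due 73, tardiness 0
Repair 3: 3→7, due 60, tardiness 0
Repair 1: 7→13, due 18, tardiness 0
Repair 9: 13→20, due 64, tardiness 0
Repair 6: 20→29, due 75, tardiness 0
Repair 8: 29→46, due 47, tardiness 0
Repair 2: 46→70, due 38, tardiness 32
Repair 5: 70→95, due 48, tardiness 47
Repair 7: 95→121, due 27, tardiness 94
Late repairs: 3.

3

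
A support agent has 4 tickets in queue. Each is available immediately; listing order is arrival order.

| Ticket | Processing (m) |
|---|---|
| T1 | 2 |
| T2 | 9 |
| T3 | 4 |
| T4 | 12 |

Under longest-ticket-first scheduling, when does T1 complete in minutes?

LPT (decreasing processing time): T4 T2 T3 T1.
T4: 0→12
T2: 12→21
T3: 21→25
T1: 25→27

27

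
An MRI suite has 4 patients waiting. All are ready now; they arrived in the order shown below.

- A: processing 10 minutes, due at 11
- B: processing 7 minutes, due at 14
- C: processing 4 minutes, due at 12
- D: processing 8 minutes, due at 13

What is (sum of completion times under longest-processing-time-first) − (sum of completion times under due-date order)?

7

LPT (decreasing processing time): A D B C.
A: 0→10
D: 10→18
B: 18→25
C: 25→29
Sum = 10+18+25+29 = 82.
EDD (increasing due date): A C D B.
A: 0→10
C: 10→14
D: 14→22
B: 22→29
Sum = 10+14+22+29 = 75.
Difference = 82 − 75 = 7.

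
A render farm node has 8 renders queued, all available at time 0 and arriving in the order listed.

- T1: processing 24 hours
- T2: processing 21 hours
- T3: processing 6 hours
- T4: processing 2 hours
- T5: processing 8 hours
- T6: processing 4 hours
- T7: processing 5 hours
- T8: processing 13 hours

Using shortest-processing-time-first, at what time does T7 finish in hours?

11

SPT (increasing processing time): T4 T6 T7 T3 T5 T8 T2 T1.
T4: 0→2
T6: 2→6
T7: 6→11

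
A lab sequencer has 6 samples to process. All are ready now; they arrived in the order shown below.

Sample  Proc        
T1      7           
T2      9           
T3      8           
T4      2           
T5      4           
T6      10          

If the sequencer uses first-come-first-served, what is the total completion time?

143

FIFO (arrival order): T1 T2 T3 T4 T5 T6.
T1: 0→7
T2: 7→16
T3: 16→24
T4: 24→26
T5: 26→30
T6: 30→40
Sum = 7+16+24+26+30+40 = 143.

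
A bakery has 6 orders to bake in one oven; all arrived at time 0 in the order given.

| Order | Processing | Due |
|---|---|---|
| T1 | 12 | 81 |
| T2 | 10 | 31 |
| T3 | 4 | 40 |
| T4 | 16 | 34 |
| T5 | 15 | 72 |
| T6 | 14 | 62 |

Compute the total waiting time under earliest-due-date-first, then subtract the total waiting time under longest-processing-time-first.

EDD (increasing due date): T2 T4 T3 T6 T5 T1.
T2: waits 0, runs 0→10
T4: waits 10, runs 10→26
T3: waits 26, runs 26→30
T6: waits 30, runs 30→44
T5: waits 44, runs 44→59
T1: waits 59, runs 59→71
Sum = 0+10+26+30+44+59 = 169.
LPT (decreasing processing time): T4 T5 T6 T1 T2 T3.
T4: waits 0, runs 0→16
T5: waits 16, runs 16→31
T6: waits 31, runs 31→45
T1: waits 45, runs 45→57
T2: waits 57, runs 57→67
T3: waits 67, runs 67→71
Sum = 0+16+31+45+57+67 = 216.
Difference = 169 − 216 = -47.

-47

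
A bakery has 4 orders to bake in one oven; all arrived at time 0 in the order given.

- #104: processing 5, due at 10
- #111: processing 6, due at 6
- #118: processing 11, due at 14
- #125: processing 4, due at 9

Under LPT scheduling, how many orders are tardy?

LPT (decreasing processing time): #118 #111 #104 #125.
#118: 0→11, due 14, tardiness 0
#111: 11→17, due 6, tardiness 11
#104: 17→22, due 10, tardiness 12
#125: 22→26, due 9, tardiness 17
Late orders: 3.

3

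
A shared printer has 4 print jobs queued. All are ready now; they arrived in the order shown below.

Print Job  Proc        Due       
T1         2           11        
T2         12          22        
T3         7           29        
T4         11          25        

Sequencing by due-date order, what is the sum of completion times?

EDD (increasing due date): T1 T2 T4 T3.
T1: 0→2
T2: 2→14
T4: 14→25
T3: 25→32
Sum = 2+14+25+32 = 73.

73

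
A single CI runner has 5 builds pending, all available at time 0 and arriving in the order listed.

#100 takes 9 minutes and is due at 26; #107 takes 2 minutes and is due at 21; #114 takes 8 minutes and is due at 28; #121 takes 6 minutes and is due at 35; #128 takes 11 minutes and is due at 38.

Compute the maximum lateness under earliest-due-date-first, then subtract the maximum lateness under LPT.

-17

EDD (increasing due date): #107 #100 #114 #121 #128.
#107: 0→2, due 21, lateness -19
#100: 2→11, due 26, lateness -15
#114: 11→19, due 28, lateness -9
#121: 19→25, due 35, lateness -10
#128: 25→36, due 38, lateness -2
Maximum = -2.
LPT (decreasing processing time): #128 #100 #114 #121 #107.
#128: 0→11, due 38, lateness -27
#100: 11→20, due 26, lateness -6
#114: 20→28, due 28, lateness 0
#121: 28→34, due 35, lateness -1
#107: 34→36, due 21, lateness 15
Maximum = 15.
Difference = -2 − 15 = -17.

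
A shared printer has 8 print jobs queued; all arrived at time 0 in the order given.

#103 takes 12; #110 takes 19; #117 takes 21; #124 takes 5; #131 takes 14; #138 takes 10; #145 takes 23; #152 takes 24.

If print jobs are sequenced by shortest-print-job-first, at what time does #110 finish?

60

SPT (increasing processing time): #124 #138 #103 #131 #110 #117 #145 #152.
#124: 0→5
#138: 5→15
#103: 15→27
#131: 27→41
#110: 41→60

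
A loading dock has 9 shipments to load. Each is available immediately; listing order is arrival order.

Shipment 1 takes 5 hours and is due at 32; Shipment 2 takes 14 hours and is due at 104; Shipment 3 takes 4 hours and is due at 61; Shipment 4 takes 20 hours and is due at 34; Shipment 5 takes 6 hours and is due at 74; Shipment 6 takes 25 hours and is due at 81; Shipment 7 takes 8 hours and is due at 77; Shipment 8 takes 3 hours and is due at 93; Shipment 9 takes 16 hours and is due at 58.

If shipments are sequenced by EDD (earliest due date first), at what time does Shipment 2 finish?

101

EDD (increasing due date): Shipment 1 Shipment 4 Shipment 9 Shipment 3 Shipment 5 Shipment 7 Shipment 6 Shipment 8 Shipment 2.
Shipment 1: 0→5
Shipment 4: 5→25
Shipment 9: 25→41
Shipment 3: 41→45
Shipment 5: 45→51
Shipment 7: 51→59
Shipment 6: 59→84
Shipment 8: 84→87
Shipment 2: 87→101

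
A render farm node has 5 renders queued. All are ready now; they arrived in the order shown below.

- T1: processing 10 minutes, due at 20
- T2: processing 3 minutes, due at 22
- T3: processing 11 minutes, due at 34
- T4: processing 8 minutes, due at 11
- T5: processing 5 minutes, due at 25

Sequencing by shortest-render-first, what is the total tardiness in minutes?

14

SPT (increasing processing time): T2 T5 T4 T1 T3.
T2: 0→3, due 22, tardiness 0
T5: 3→8, due 25, tardiness 0
T4: 8→16, due 11, tardiness 5
T1: 16→26, due 20, tardiness 6
T3: 26→37, due 34, tardiness 3
Sum = 0+0+5+6+3 = 14.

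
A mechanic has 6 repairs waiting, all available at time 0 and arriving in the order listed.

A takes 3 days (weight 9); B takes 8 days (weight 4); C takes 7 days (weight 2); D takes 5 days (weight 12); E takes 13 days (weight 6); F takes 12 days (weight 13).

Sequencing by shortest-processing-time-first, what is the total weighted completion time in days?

SPT (increasing processing time): A D C B F E.
A: finishes 3, weight 9, w·C = 27
D: finishes 8, weight 12, w·C = 96
C: finishes 15, weight 2, w·C = 30
B: finishes 23, weight 4, w·C = 92
F: finishes 35, weight 13, w·C = 455
E: finishes 48, weight 6, w·C = 288
Sum = 27+96+30+92+455+288 = 988.

988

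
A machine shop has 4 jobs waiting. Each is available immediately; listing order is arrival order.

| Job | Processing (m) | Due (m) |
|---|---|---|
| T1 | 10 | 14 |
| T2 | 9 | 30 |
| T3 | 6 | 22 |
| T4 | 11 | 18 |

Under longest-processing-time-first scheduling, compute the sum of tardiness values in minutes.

LPT (decreasing processing time): T4 T1 T2 T3.
T4: 0→11, due 18, tardiness 0
T1: 11→21, due 14, tardiness 7
T2: 21→30, due 30, tardiness 0
T3: 30→36, due 22, tardiness 14
Sum = 0+7+0+14 = 21.

21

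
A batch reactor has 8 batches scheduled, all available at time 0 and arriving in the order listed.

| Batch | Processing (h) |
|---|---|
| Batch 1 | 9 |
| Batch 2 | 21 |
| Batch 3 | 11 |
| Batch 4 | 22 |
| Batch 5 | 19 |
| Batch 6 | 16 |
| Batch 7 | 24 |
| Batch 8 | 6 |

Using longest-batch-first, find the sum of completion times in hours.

LPT (decreasing processing time): Batch 7 Batch 4 Batch 2 Batch 5 Batch 6 Batch 3 Batch 1 Batch 8.
Batch 7: 0→24
Batch 4: 24→46
Batch 2: 46→67
Batch 5: 67→86
Batch 6: 86→102
Batch 3: 102→113
Batch 1: 113→122
Batch 8: 122→128
Sum = 24+46+67+86+102+113+122+128 = 688.

688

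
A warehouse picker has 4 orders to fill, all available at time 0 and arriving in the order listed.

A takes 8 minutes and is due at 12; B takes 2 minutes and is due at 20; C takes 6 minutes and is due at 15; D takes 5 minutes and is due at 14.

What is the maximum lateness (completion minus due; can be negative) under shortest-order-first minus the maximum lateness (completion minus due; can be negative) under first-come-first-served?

2

SPT (increasing processing time): B D C A.
B: 0→2, due 20, lateness -18
D: 2→7, due 14, lateness -7
C: 7→13, due 15, lateness -2
A: 13→21, due 12, lateness 9
Maximum = 9.
FIFO (arrival order): A B C D.
A: 0→8, due 12, lateness -4
B: 8→10, due 20, lateness -10
C: 10→16, due 15, lateness 1
D: 16→21, due 14, lateness 7
Maximum = 7.
Difference = 9 − 7 = 2.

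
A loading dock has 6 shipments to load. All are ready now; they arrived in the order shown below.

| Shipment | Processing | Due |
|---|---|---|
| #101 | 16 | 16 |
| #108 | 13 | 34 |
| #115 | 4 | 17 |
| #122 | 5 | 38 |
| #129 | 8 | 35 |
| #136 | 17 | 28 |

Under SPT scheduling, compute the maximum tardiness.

SPT (increasing processing time): #115 #122 #129 #108 #101 #136.
#115: 0→4, due 17, tardiness 0
#122: 4→9, due 38, tardiness 0
#129: 9→17, due 35, tardiness 0
#108: 17→30, due 34, tardiness 0
#101: 30→46, due 16, tardiness 30
#136: 46→63, due 28, tardiness 35
Maximum = 35.

35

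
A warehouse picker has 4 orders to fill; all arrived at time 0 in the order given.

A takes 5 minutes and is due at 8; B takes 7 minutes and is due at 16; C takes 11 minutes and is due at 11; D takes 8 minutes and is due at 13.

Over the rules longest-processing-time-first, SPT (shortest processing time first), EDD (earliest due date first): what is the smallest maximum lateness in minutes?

LPT (decreasing processing time): C D B A.
C: 0→11, due 11, lateness 0
D: 11→19, due 13, lateness 6
B: 19→26, due 16, lateness 10
A: 26→31, due 8, lateness 23
Maximum = 23.
SPT (increasing processing time): A B D C.
A: 0→5, due 8, lateness -3
B: 5→12, due 16, lateness -4
D: 12→20, due 13, lateness 7
C: 20→31, due 11, lateness 20
Maximum = 20.
EDD (increasing due date): A C D B.
A: 0→5, due 8, lateness -3
C: 5→16, due 11, lateness 5
D: 16→24, due 13, lateness 11
B: 24→31, due 16, lateness 15
Maximum = 15.
LPT 23, SPT 20, EDD 15 → minimum 15.

15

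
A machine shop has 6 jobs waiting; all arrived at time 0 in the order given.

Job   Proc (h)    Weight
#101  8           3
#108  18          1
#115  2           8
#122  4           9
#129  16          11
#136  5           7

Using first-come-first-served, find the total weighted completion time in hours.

FIFO (arrival order): #101 #108 #115 #122 #129 #136.
#101: finishes 8, weight 3, w·C = 24
#108: finishes 26, weight 1, w·C = 26
#115: finishes 28, weight 8, w·C = 224
#122: finishes 32, weight 9, w·C = 288
#129: finishes 48, weight 11, w·C = 528
#136: finishes 53, weight 7, w·C = 371
Sum = 24+26+224+288+528+371 = 1461.

1461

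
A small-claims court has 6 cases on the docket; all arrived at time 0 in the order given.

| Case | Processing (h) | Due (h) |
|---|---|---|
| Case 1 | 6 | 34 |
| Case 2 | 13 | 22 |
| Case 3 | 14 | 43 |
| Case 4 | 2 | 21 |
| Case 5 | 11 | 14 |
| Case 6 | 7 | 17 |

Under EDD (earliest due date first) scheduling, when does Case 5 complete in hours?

11

EDD (increasing due date): Case 5 Case 6 Case 4 Case 2 Case 1 Case 3.
Case 5: 0→11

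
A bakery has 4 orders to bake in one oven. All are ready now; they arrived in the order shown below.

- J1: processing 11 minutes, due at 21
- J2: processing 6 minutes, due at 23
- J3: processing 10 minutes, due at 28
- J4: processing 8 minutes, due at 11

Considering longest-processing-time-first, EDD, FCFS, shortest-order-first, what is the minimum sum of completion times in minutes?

LPT (decreasing processing time): J1 J3 J4 J2.
J1: 0→11
J3: 11→21
J4: 21→29
J2: 29→35
Sum = 11+21+29+35 = 96.
EDD (increasing due date): J4 J1 J2 J3.
J4: 0→8
J1: 8→19
J2: 19→25
J3: 25→35
Sum = 8+19+25+35 = 87.
FIFO (arrival order): J1 J2 J3 J4.
J1: 0→11
J2: 11→17
J3: 17→27
J4: 27→35
Sum = 11+17+27+35 = 90.
SPT (increasing processing time): J2 J4 J3 J1.
J2: 0→6
J4: 6→14
J3: 14→24
J1: 24→35
Sum = 6+14+24+35 = 79.
LPT 96, EDD 87, FIFO 90, SPT 79 → minimum 79.

79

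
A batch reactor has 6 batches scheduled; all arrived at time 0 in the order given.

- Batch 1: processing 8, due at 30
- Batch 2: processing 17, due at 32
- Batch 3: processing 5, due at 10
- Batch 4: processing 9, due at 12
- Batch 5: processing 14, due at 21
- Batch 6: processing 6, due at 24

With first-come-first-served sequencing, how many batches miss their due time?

4

FIFO (arrival order): Batch 1 Batch 2 Batch 3 Batch 4 Batch 5 Batch 6.
Batch 1: 0→8, due 30, tardiness 0
Batch 2: 8→25, due 32, tardiness 0
Batch 3: 25→30, due 10, tardiness 20
Batch 4: 30→39, due 12, tardiness 27
Batch 5: 39→53, due 21, tardiness 32
Batch 6: 53→59, due 24, tardiness 35
Late batches: 4.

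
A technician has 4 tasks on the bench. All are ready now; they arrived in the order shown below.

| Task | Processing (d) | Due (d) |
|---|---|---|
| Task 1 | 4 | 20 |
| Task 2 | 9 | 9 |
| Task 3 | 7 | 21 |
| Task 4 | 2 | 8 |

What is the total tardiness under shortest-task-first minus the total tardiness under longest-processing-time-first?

-1

SPT (increasing processing time): Task 4 Task 1 Task 3 Task 2.
Task 4: 0→2, due 8, tardiness 0
Task 1: 2→6, due 20, tardiness 0
Task 3: 6→13, due 21, tardiness 0
Task 2: 13→22, due 9, tardiness 13
Sum = 0+0+0+13 = 13.
LPT (decreasing processing time): Task 2 Task 3 Task 1 Task 4.
Task 2: 0→9, due 9, tardiness 0
Task 3: 9→16, due 21, tardiness 0
Task 1: 16→20, due 20, tardiness 0
Task 4: 20→22, due 8, tardiness 14
Sum = 0+0+0+14 = 14.
Difference = 13 − 14 = -1.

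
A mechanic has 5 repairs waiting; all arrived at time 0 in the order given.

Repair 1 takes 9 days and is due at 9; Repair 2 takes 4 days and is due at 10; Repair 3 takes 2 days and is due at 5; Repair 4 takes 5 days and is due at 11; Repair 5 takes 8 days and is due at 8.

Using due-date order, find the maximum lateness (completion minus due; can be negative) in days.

EDD (increasing due date): Repair 3 Repair 5 Repair 1 Repair 2 Repair 4.
Repair 3: 0→2, due 5, lateness -3
Repair 5: 2→10, due 8, lateness 2
Repair 1: 10→19, due 9, lateness 10
Repair 2: 19→23, due 10, lateness 13
Repair 4: 23→28, due 11, lateness 17
Maximum = 17.

17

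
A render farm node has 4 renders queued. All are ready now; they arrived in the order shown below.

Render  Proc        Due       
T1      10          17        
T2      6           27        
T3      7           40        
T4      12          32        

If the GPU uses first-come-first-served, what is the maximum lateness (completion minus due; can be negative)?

FIFO (arrival order): T1 T2 T3 T4.
T1: 0→10, due 17, lateness -7
T2: 10→16, due 27, lateness -11
T3: 16→23, due 40, lateness -17
T4: 23→35, due 32, lateness 3
Maximum = 3.

3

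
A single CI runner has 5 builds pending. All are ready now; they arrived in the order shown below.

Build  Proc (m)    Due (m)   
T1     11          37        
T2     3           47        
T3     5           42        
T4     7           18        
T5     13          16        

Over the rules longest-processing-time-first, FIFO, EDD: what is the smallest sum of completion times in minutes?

LPT (decreasing processing time): T5 T1 T4 T3 T2.
T5: 0→13
T1: 13→24
T4: 24→31
T3: 31→36
T2: 36→39
Sum = 13+24+31+36+39 = 143.
FIFO (arrival order): T1 T2 T3 T4 T5.
T1: 0→11
T2: 11→14
T3: 14→19
T4: 19→26
T5: 26→39
Sum = 11+14+19+26+39 = 109.
EDD (increasing due date): T5 T4 T1 T3 T2.
T5: 0→13
T4: 13→20
T1: 20→31
T3: 31→36
T2: 36→39
Sum = 13+20+31+36+39 = 139.
LPT 143, FIFO 109, EDD 139 → minimum 109.

109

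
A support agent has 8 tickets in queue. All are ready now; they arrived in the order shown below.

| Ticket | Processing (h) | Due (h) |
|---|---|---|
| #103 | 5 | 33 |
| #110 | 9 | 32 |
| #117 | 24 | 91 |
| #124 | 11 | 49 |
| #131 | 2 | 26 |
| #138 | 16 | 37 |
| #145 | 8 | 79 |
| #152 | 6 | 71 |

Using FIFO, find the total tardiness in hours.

FIFO (arrival order): #103 #110 #117 #124 #131 #138 #145 #152.
#103: 0→5, due 33, tardiness 0
#110: 5→14, due 32, tardiness 0
#117: 14→38, due 91, tardiness 0
#124: 38→49, due 49, tardiness 0
#131: 49→51, due 26, tardiness 25
#138: 51→67, due 37, tardiness 30
#145: 67→75, due 79, tardiness 0
#152: 75→81, due 71, tardiness 10
Sum = 0+0+0+0+25+30+0+10 = 65.

65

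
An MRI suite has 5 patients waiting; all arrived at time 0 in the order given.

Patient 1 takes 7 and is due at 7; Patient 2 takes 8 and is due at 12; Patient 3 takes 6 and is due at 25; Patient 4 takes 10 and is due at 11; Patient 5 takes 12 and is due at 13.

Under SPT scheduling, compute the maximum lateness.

SPT (increasing processing time): Patient 3 Patient 1 Patient 2 Patient 4 Patient 5.
Patient 3: 0→6, due 25, lateness -19
Patient 1: 6→13, due 7, lateness 6
Patient 2: 13→21, due 12, lateness 9
Patient 4: 21→31, due 11, lateness 20
Patient 5: 31→43, due 13, lateness 30
Maximum = 30.

30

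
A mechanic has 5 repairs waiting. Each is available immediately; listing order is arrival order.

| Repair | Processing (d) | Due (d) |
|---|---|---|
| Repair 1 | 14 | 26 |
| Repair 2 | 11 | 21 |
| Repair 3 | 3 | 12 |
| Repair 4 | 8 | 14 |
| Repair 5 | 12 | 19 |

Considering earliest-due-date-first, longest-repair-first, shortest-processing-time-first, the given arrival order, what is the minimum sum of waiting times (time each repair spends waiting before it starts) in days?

70

EDD (increasing due date): Repair 3 Repair 4 Repair 5 Repair 2 Repair 1.
Repair 3: waits 0, runs 0→3
Repair 4: waits 3, runs 3→11
Repair 5: waits 11, runs 11→23
Repair 2: waits 23, runs 23→34
Repair 1: waits 34, runs 34→48
Sum = 0+3+11+23+34 = 71.
LPT (decreasing processing time): Repair 1 Repair 5 Repair 2 Repair 4 Repair 3.
Repair 1: waits 0, runs 0→14
Repair 5: waits 14, runs 14→26
Repair 2: waits 26, runs 26→37
Repair 4: waits 37, runs 37→45
Repair 3: waits 45, runs 45→48
Sum = 0+14+26+37+45 = 122.
SPT (increasing processing time): Repair 3 Repair 4 Repair 2 Repair 5 Repair 1.
Repair 3: waits 0, runs 0→3
Repair 4: waits 3, runs 3→11
Repair 2: waits 11, runs 11→22
Repair 5: waits 22, runs 22→34
Repair 1: waits 34, runs 34→48
Sum = 0+3+11+22+34 = 70.
FIFO (arrival order): Repair 1 Repair 2 Repair 3 Repair 4 Repair 5.
Repair 1: waits 0, runs 0→14
Repair 2: waits 14, runs 14→25
Repair 3: waits 25, runs 25→28
Repair 4: waits 28, runs 28→36
Repair 5: waits 36, runs 36→48
Sum = 0+14+25+28+36 = 103.
EDD 71, LPT 122, SPT 70, FIFO 103 → minimum 70.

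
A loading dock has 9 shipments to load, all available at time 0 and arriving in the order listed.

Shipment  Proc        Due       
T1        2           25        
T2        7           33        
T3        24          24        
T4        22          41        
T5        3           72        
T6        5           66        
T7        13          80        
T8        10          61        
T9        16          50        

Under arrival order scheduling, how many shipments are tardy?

FIFO (arrival order): T1 T2 T3 T4 T5 T6 T7 T8 T9.
T1: 0→2, due 25, tardiness 0
T2: 2→9, due 33, tardiness 0
T3: 9→33, due 24, tardiness 9
T4: 33→55, due 41, tardiness 14
T5: 55→58, due 72, tardiness 0
T6: 58→63, due 66, tardiness 0
T7: 63→76, due 80, tardiness 0
T8: 76→86, due 61, tardiness 25
T9: 86→102, due 50, tardiness 52
Late shipments: 4.

4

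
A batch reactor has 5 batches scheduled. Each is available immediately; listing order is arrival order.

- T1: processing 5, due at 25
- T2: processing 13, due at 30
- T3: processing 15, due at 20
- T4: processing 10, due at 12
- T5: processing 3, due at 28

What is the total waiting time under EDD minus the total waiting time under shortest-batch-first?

EDD (increasing due date): T4 T3 T1 T5 T2.
T4: waits 0, runs 0→10
T3: waits 10, runs 10→25
T1: waits 25, runs 25→30
T5: waits 30, runs 30→33
T2: waits 33, runs 33→46
Sum = 0+10+25+30+33 = 98.
SPT (increasing processing time): T5 T1 T4 T2 T3.
T5: waits 0, runs 0→3
T1: waits 3, runs 3→8
T4: waits 8, runs 8→18
T2: waits 18, runs 18→31
T3: waits 31, runs 31→46
Sum = 0+3+8+18+31 = 60.
Difference = 98 − 60 = 38.

38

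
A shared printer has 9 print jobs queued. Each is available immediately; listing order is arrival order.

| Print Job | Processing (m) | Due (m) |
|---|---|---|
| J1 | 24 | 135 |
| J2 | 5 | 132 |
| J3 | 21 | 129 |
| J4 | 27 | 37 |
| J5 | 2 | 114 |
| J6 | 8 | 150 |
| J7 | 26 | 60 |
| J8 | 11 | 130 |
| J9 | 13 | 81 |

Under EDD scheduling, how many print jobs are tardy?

EDD (increasing due date): J4 J7 J9 J5 J3 J8 J2 J1 J6.
J4: 0→27, due 37, tardiness 0
J7: 27→53, due 60, tardiness 0
J9: 53→66, due 81, tardiness 0
J5: 66→68, due 114, tardiness 0
J3: 68→89, due 129, tardiness 0
J8: 89→100, due 130, tardiness 0
J2: 100→105, due 132, tardiness 0
J1: 105→129, due 135, tardiness 0
J6: 129→137, due 150, tardiness 0
Late print jobs: 0.

0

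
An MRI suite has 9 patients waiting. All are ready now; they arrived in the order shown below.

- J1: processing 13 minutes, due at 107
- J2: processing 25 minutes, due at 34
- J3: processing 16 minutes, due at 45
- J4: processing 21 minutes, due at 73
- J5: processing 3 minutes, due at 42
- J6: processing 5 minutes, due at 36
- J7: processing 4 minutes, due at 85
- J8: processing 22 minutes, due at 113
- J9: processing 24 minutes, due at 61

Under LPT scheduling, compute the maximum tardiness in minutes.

91

LPT (decreasing processing time): J2 J9 J8 J4 J3 J1 J6 J7 J5.
J2: 0→25, due 34, tardiness 0
J9: 25→49, due 61, tardiness 0
J8: 49→71, due 113, tardiness 0
J4: 71→92, due 73, tardiness 19
J3: 92→108, due 45, tardiness 63
J1: 108→121, due 107, tardiness 14
J6: 121→126, due 36, tardiness 90
J7: 126→130, due 85, tardiness 45
J5: 130→133, due 42, tardiness 91
Maximum = 91.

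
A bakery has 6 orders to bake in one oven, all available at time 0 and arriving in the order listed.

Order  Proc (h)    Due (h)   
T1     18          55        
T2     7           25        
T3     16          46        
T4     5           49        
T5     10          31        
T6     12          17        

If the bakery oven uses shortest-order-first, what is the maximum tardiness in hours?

17

SPT (increasing processing time): T4 T2 T5 T6 T3 T1.
T4: 0→5, due 49, tardiness 0
T2: 5→12, due 25, tardiness 0
T5: 12→22, due 31, tardiness 0
T6: 22→34, due 17, tardiness 17
T3: 34→50, due 46, tardiness 4
T1: 50→68, due 55, tardiness 13
Maximum = 17.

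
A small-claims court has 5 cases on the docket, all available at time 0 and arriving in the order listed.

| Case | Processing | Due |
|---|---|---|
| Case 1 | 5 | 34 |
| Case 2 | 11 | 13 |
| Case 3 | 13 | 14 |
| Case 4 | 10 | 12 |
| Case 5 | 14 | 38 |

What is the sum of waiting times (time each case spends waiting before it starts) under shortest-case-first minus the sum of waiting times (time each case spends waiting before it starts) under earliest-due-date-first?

-19

SPT (increasing processing time): Case 1 Case 4 Case 2 Case 3 Case 5.
Case 1: waits 0, runs 0→5
Case 4: waits 5, runs 5→15
Case 2: waits 15, runs 15→26
Case 3: waits 26, runs 26→39
Case 5: waits 39, runs 39→53
Sum = 0+5+15+26+39 = 85.
EDD (increasing due date): Case 4 Case 2 Case 3 Case 1 Case 5.
Case 4: waits 0, runs 0→10
Case 2: waits 10, runs 10→21
Case 3: waits 21, runs 21→34
Case 1: waits 34, runs 34→39
Case 5: waits 39, runs 39→53
Sum = 0+10+21+34+39 = 104.
Difference = 85 − 104 = -19.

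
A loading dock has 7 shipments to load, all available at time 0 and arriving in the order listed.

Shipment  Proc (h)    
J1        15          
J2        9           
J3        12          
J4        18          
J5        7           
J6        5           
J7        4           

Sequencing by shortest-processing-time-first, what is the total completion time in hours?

SPT (increasing processing time): J7 J6 J5 J2 J3 J1 J4.
J7: 0→4
J6: 4→9
J5: 9→16
J2: 16→25
J3: 25→37
J1: 37→52
J4: 52→70
Sum = 4+9+16+25+37+52+70 = 213.

213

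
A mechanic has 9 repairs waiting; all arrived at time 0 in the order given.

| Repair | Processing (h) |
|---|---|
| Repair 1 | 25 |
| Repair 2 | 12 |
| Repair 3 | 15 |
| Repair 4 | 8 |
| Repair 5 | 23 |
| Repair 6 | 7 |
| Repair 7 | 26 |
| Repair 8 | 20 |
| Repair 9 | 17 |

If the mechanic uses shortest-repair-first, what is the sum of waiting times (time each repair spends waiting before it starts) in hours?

SPT (increasing processing time): Repair 6 Repair 4 Repair 2 Repair 3 Repair 9 Repair 8 Repair 5 Repair 1 Repair 7.
Repair 6: waits 0, runs 0→7
Repair 4: waits 7, runs 7→15
Repair 2: waits 15, runs 15→27
Repair 3: waits 27, runs 27→42
Repair 9: waits 42, runs 42→59
Repair 8: waits 59, runs 59→79
Repair 5: waits 79, runs 79→102
Repair 1: waits 102, runs 102→127
Repair 7: waits 127, runs 127→153
Sum = 0+7+15+27+42+59+79+102+127 = 458.

458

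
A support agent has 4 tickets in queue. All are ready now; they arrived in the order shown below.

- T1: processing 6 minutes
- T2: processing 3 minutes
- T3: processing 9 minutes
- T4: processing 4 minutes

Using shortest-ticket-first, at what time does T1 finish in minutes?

SPT (increasing processing time): T2 T4 T1 T3.
T2: 0→3
T4: 3→7
T1: 7→13

13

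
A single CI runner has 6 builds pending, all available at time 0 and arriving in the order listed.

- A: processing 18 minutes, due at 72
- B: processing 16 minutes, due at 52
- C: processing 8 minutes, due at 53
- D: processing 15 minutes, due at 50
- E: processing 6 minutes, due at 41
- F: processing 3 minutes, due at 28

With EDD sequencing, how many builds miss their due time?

0

EDD (increasing due date): F E D B C A.
F: 0→3, due 28, tardiness 0
E: 3→9, due 41, tardiness 0
D: 9→24, due 50, tardiness 0
B: 24→40, due 52, tardiness 0
C: 40→48, due 53, tardiness 0
A: 48→66, due 72, tardiness 0
Late builds: 0.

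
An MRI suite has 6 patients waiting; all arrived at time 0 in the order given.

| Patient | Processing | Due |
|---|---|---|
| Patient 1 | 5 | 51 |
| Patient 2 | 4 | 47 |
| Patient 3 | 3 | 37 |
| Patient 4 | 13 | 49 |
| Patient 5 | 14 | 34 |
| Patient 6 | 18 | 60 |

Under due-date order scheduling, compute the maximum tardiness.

0

EDD (increasing due date): Patient 5 Patient 3 Patient 2 Patient 4 Patient 1 Patient 6.
Patient 5: 0→14, due 34, tardiness 0
Patient 3: 14→17, due 37, tardiness 0
Patient 2: 17→21, due 47, tardiness 0
Patient 4: 21→34, due 49, tardiness 0
Patient 1: 34→39, due 51, tardiness 0
Patient 6: 39→57, due 60, tardiness 0
Maximum = 0.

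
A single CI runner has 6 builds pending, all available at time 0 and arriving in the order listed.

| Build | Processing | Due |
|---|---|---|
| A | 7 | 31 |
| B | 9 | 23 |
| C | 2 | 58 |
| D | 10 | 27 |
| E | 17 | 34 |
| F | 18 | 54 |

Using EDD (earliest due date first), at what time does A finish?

EDD (increasing due date): B D A E F C.
B: 0→9
D: 9→19
A: 19→26

26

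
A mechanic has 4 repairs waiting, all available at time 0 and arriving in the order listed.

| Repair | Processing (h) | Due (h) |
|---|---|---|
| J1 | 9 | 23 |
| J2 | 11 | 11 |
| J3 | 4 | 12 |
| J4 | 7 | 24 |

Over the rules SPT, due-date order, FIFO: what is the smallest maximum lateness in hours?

SPT (increasing processing time): J3 J4 J1 J2.
J3: 0→4, due 12, lateness -8
J4: 4→11, due 24, lateness -13
J1: 11→20, due 23, lateness -3
J2: 20→31, due 11, lateness 20
Maximum = 20.
EDD (increasing due date): J2 J3 J1 J4.
J2: 0→11, due 11, lateness 0
J3: 11→15, due 12, lateness 3
J1: 15→24, due 23, lateness 1
J4: 24→31, due 24, lateness 7
Maximum = 7.
FIFO (arrival order): J1 J2 J3 J4.
J1: 0→9, due 23, lateness -14
J2: 9→20, due 11, lateness 9
J3: 20→24, due 12, lateness 12
J4: 24→31, due 24, lateness 7
Maximum = 12.
SPT 20, EDD 7, FIFO 12 → minimum 7.

7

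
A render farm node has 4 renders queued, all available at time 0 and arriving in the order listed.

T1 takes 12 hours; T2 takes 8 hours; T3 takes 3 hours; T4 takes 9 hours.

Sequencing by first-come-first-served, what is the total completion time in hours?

87

FIFO (arrival order): T1 T2 T3 T4.
T1: 0→12
T2: 12→20
T3: 20→23
T4: 23→32
Sum = 12+20+23+32 = 87.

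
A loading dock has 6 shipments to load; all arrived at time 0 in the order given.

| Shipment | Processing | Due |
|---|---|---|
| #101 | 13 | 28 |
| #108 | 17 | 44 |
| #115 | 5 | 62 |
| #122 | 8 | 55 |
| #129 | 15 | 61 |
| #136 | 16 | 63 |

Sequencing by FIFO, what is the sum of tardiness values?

11

FIFO (arrival order): #101 #108 #115 #122 #129 #136.
#101: 0→13, due 28, tardiness 0
#108: 13→30, due 44, tardiness 0
#115: 30→35, due 62, tardiness 0
#122: 35→43, due 55, tardiness 0
#129: 43→58, due 61, tardiness 0
#136: 58→74, due 63, tardiness 11
Sum = 0+0+0+0+0+11 = 11.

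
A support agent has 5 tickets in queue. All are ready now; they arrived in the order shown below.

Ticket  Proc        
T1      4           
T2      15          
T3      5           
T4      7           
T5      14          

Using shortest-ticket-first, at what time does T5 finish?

30

SPT (increasing processing time): T1 T3 T4 T5 T2.
T1: 0→4
T3: 4→9
T4: 9→16
T5: 16→30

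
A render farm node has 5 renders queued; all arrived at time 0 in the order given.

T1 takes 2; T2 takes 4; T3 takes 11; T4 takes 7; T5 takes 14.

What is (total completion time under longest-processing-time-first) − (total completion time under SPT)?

LPT (decreasing processing time): T5 T3 T4 T2 T1.
T5: 0→14
T3: 14→25
T4: 25→32
T2: 32→36
T1: 36→38
Sum = 14+25+32+36+38 = 145.
SPT (increasing processing time): T1 T2 T4 T3 T5.
T1: 0→2
T2: 2→6
T4: 6→13
T3: 13→24
T5: 24→38
Sum = 2+6+13+24+38 = 83.
Difference = 145 − 83 = 62.

62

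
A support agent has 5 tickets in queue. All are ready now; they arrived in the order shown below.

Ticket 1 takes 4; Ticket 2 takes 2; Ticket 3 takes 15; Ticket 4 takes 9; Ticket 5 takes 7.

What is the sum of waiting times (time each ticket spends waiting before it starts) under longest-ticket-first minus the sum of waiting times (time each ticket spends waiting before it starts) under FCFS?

LPT (decreasing processing time): Ticket 3 Ticket 4 Ticket 5 Ticket 1 Ticket 2.
Ticket 3: waits 0, runs 0→15
Ticket 4: waits 15, runs 15→24
Ticket 5: waits 24, runs 24→31
Ticket 1: waits 31, runs 31→35
Ticket 2: waits 35, runs 35→37
Sum = 0+15+24+31+35 = 105.
FIFO (arrival order): Ticket 1 Ticket 2 Ticket 3 Ticket 4 Ticket 5.
Ticket 1: waits 0, runs 0→4
Ticket 2: waits 4, runs 4→6
Ticket 3: waits 6, runs 6→21
Ticket 4: waits 21, runs 21→30
Ticket 5: waits 30, runs 30→37
Sum = 0+4+6+21+30 = 61.
Difference = 105 − 61 = 44.

44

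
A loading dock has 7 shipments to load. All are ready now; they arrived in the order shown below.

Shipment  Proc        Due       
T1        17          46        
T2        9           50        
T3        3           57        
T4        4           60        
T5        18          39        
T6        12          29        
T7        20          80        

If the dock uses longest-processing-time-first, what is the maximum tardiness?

LPT (decreasing processing time): T7 T5 T1 T6 T2 T4 T3.
T7: 0→20, due 80, tardiness 0
T5: 20→38, due 39, tardiness 0
T1: 38→55, due 46, tardiness 9
T6: 55→67, due 29, tardiness 38
T2: 67→76, due 50, tardiness 26
T4: 76→80, due 60, tardiness 20
T3: 80→83, due 57, tardiness 26
Maximum = 38.

38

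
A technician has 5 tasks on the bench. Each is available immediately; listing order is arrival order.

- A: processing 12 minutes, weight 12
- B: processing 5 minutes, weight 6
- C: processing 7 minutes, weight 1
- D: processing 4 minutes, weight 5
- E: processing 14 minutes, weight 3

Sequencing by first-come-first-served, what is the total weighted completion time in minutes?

FIFO (arrival order): A B C D E.
A: finishes 12, weight 12, w·C = 144
B: finishes 17, weight 6, w·C = 102
C: finishes 24, weight 1, w·C = 24
D: finishes 28, weight 5, w·C = 140
E: finishes 42, weight 3, w·C = 126
Sum = 144+102+24+140+126 = 536.

536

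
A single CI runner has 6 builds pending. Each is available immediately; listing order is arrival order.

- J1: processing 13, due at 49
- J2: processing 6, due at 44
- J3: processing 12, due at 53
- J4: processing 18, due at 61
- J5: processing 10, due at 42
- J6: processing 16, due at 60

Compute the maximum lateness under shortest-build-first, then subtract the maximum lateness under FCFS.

SPT (increasing processing time): J2 J5 J3 J1 J6 J4.
J2: 0→6, due 44, lateness -38
J5: 6→16, due 42, lateness -26
J3: 16→28, due 53, lateness -25
J1: 28→41, due 49, lateness -8
J6: 41→57, due 60, lateness -3
J4: 57→75, due 61, lateness 14
Maximum = 14.
FIFO (arrival order): J1 J2 J3 J4 J5 J6.
J1: 0→13, due 49, lateness -36
J2: 13→19, due 44, lateness -25
J3: 19→31, due 53, lateness -22
J4: 31→49, due 61, lateness -12
J5: 49→59, due 42, lateness 17
J6: 59→75, due 60, lateness 15
Maximum = 17.
Difference = 14 − 17 = -3.

-3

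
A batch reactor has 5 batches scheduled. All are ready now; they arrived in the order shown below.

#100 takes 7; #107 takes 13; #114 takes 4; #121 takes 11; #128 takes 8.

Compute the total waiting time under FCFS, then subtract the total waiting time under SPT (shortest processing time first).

FIFO (arrival order): #100 #107 #114 #121 #128.
#100: waits 0, runs 0→7
#107: waits 7, runs 7→20
#114: waits 20, runs 20→24
#121: waits 24, runs 24→35
#128: waits 35, runs 35→43
Sum = 0+7+20+24+35 = 86.
SPT (increasing processing time): #114 #100 #128 #121 #107.
#114: waits 0, runs 0→4
#100: waits 4, runs 4→11
#128: waits 11, runs 11→19
#121: waits 19, runs 19→30
#107: waits 30, runs 30→43
Sum = 0+4+11+19+30 = 64.
Difference = 86 − 64 = 22.

22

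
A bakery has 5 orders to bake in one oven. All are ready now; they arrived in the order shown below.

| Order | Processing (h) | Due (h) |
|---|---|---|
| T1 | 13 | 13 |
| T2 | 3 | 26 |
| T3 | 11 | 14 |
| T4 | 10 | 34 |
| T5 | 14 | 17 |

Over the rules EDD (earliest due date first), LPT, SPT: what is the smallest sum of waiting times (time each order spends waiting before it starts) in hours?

EDD (increasing due date): T1 T3 T5 T2 T4.
T1: waits 0, runs 0→13
T3: waits 13, runs 13→24
T5: waits 24, runs 24→38
T2: waits 38, runs 38→41
T4: waits 41, runs 41→51
Sum = 0+13+24+38+41 = 116.
LPT (decreasing processing time): T5 T1 T3 T4 T2.
T5: waits 0, runs 0→14
T1: waits 14, runs 14→27
T3: waits 27, runs 27→38
T4: waits 38, runs 38→48
T2: waits 48, runs 48→51
Sum = 0+14+27+38+48 = 127.
SPT (increasing processing time): T2 T4 T3 T1 T5.
T2: waits 0, runs 0→3
T4: waits 3, runs 3→13
T3: waits 13, runs 13→24
T1: waits 24, runs 24→37
T5: waits 37, runs 37→51
Sum = 0+3+13+24+37 = 77.
EDD 116, LPT 127, SPT 77 → minimum 77.

77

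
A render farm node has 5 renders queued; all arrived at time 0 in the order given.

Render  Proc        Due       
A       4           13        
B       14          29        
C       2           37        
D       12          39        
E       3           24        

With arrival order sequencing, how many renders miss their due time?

FIFO (arrival order): A B C D E.
A: 0→4, due 13, tardiness 0
B: 4→18, due 29, tardiness 0
C: 18→20, due 37, tardiness 0
D: 20→32, due 39, tardiness 0
E: 32→35, due 24, tardiness 11
Late renders: 1.

1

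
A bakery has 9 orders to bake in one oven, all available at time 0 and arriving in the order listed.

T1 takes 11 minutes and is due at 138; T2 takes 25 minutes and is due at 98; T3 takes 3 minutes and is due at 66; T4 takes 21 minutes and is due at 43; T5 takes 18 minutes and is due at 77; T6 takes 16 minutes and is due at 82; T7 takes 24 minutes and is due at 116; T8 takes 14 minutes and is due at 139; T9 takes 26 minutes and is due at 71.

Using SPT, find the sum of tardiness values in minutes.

161

SPT (increasing processing time): T3 T1 T8 T6 T5 T4 T7 T2 T9.
T3: 0→3, due 66, tardiness 0
T1: 3→14, due 138, tardiness 0
T8: 14→28, due 139, tardiness 0
T6: 28→44, due 82, tardiness 0
T5: 44→62, due 77, tardiness 0
T4: 62→83, due 43, tardiness 40
T7: 83→107, due 116, tardiness 0
T2: 107→132, due 98, tardiness 34
T9: 132→158, due 71, tardiness 87
Sum = 0+0+0+0+0+40+0+34+87 = 161.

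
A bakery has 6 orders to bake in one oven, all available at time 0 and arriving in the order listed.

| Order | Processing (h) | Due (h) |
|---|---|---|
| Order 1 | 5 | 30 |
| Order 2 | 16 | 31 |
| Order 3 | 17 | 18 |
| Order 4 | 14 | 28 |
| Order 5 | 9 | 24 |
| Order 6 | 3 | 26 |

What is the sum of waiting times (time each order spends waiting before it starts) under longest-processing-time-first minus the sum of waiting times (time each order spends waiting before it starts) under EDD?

51

LPT (decreasing processing time): Order 3 Order 2 Order 4 Order 5 Order 1 Order 6.
Order 3: waits 0, runs 0→17
Order 2: waits 17, runs 17→33
Order 4: waits 33, runs 33→47
Order 5: waits 47, runs 47→56
Order 1: waits 56, runs 56→61
Order 6: waits 61, runs 61→64
Sum = 0+17+33+47+56+61 = 214.
EDD (increasing due date): Order 3 Order 5 Order 6 Order 4 Order 1 Order 2.
Order 3: waits 0, runs 0→17
Order 5: waits 17, runs 17→26
Order 6: waits 26, runs 26→29
Order 4: waits 29, runs 29→43
Order 1: waits 43, runs 43→48
Order 2: waits 48, runs 48→64
Sum = 0+17+26+29+43+48 = 163.
Difference = 214 − 163 = 51.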